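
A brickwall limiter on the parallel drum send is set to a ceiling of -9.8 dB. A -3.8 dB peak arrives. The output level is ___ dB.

-9.8 dB

A brickwall limiter is an ∞:1 compressor: any input above the ceiling is clamped to -9.8 dB.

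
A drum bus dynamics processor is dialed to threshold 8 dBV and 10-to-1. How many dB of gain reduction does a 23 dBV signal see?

23 dBV exceeds the threshold by 15 dB.
A 10:1 ratio leaves 1.5 dB of that excess.
GR = overshoot in − overshoot out = 15 − 1.5 = 13.5 dB.

13.5 dB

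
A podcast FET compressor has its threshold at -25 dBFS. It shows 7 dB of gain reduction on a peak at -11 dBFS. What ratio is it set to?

2:1

Input overshoot = -11 − (-25) = 14 dB.
Output overshoot = 14 − 7 = 7 dB.
Ratio = input overshoot / output overshoot = 14 / 7 = 2.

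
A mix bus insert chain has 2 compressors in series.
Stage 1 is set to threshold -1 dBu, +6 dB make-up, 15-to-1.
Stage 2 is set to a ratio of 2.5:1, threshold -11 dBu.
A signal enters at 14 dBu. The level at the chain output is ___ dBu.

-4.2 dBu

Stage 1: 15 dB above -1 dBu, reduced 15:1 to 1 dB above → 0 dBu; +6 dB make-up → 6 dBu.
Stage 2: 6 dBu is 17 dB over -11 dBu; at 2.5:1 that becomes 6.8 dB over, giving -4.2 dBu.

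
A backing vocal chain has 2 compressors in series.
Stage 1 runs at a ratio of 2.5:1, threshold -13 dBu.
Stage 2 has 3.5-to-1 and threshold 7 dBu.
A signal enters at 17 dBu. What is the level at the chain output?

Stage 1: 30 dB above -13 dBu, reduced 2.5:1 to 12 dB above → -1 dBu.
Stage 2: -1 dBu ≤ 7 dBu, so stage 2 doesn't engage; output -1 dBu.

-1 dBu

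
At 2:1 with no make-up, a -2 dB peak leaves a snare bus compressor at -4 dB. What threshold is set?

Input is 4 dB above T (since output overshoot × R = input overshoot: (-4 − T)·2 = -2 − T gives T = -6 dB).
Check: -6 + (-2 − (-6))/2 = -6 + 2 = -4 dB. ✓

-6 dB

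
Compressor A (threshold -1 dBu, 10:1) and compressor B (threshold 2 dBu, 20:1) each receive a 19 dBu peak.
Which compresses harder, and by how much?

A: 20 dB over, compressed to 2 dB over, so 18 dB of GR.
B: 17 dB over, compressed to 0.85 dB over, so 16.15 dB of GR.
A reduces 1.85 dB more.

A, by 1.85 dB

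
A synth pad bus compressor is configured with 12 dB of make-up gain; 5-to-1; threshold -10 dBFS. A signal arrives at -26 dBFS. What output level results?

-14 dBFS

-26 dBFS is 16 dB below the -10 dBFS threshold, so no gain reduction is applied.
Make-up gain adds 12 dB: -26 + 12 = -14 dBFS.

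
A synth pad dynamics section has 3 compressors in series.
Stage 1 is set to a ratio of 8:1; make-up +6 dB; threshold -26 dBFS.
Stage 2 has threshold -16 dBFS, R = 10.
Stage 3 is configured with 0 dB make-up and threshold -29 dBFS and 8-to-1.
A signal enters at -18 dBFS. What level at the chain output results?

Stage 1: 8 dB above -26 dBFS, reduced 8:1 to 1 dB above → -25 dBFS; +6 dB make-up → -19 dBFS.
Stage 2: -19 dBFS is at or below the -16 dBFS threshold — no compression; output -19 dBFS.
Stage 3: overshoot 10 dB → 10/8 = 1.25 dB → -27.75 dBFS.

-27.75 dBFS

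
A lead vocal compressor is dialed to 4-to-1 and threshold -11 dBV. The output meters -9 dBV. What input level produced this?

-3 dBV

That's 2 dB above the -11 dBV threshold.
Undo the ratio: input overshoot = 2 × 4 = 8 dB, giving input = -3 dBV.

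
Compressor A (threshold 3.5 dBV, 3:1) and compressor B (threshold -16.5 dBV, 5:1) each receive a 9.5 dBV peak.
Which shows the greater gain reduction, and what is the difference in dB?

A: overshoot 6 dB → output overshoot 2 dB → GR 4 dB.
B: overshoot 26 dB → output overshoot 5.2 dB → GR 20.8 dB.
B applies 16.8 dB more gain reduction.

B, by 16.8 dB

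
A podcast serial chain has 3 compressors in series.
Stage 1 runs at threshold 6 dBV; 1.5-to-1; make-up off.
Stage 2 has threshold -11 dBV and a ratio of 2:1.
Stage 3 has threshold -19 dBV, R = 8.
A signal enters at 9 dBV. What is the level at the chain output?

-16.8125 dBV

Stage 1: 9 dBV is 3 dB over 6 dBV; at 1.5:1 that becomes 2 dB over, giving 8 dBV.
Stage 2: 19 dB above -11 dBV, reduced 2:1 to 9.5 dB above → -1.5 dBV.
Stage 3: 17.5 dB above -19 dBV, reduced 8:1 to 2.1875 dB above → -16.8125 dBV.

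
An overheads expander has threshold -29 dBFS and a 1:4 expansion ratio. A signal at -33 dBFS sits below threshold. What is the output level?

-45 dBFS

Below threshold, a 1:4 expander applies gain = (4−1)×(T − x) of attenuation.
(4−1) × 4 = 12 dB, so output = -33 − 12 = -45 dBFS.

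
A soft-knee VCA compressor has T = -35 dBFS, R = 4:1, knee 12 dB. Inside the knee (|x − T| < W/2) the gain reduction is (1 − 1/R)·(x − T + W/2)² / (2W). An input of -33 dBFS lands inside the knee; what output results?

x − T + W/2 = -33 − (-35) + 6 = 8.
GR = (1 − 1/4) × 8² / 24 = 0.75 × 64 / 24 = 2 dB.
Output = -33 − 2 = -35 dBFS.

-35 dBFS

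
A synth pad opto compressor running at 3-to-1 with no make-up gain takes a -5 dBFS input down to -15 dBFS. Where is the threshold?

Gain reduction = -5 − (-15) = 10 dB; output overshoot = GR / (R − 1) = 10 / 2 = 5 dB.
Threshold = output − output overshoot = -15 − 5 = -20 dBFS.

-20 dBFS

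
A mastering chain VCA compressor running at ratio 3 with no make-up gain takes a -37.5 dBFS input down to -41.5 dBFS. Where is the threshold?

Gain reduction = -37.5 − (-41.5) = 4 dB; output overshoot = GR / (R − 1) = 4 / 2 = 2 dB.
Threshold = output − output overshoot = -41.5 − 2 = -43.5 dBFS.

-43.5 dBFS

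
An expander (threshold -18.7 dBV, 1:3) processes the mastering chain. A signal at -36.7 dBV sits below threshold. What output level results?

Below threshold, a 1:3 expander applies gain = (3−1)×(T − x) of attenuation.
(3−1) × 18 = 36 dB, so output = -36.7 − 36 = -72.7 dBV.

-72.7 dBV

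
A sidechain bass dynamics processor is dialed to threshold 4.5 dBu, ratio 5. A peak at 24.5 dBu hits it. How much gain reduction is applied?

24.5 dBu exceeds the threshold by 20 dB.
A 5:1 ratio leaves 4 dB of that excess.
Gain reduction = 20 − 4 = 16 dB.

16 dB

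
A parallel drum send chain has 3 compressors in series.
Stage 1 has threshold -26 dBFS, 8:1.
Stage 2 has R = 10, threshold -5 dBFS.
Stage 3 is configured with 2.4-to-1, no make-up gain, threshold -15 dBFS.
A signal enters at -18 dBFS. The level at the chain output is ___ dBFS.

-25 dBFS

Stage 1: 8 dB above -26 dBFS, reduced 8:1 to 1 dB above → -25 dBFS.
Stage 2: -25 dBFS ≤ -5 dBFS, so stage 2 doesn't engage; output -25 dBFS.
Stage 3: -25 dBFS ≤ -15 dBFS, so stage 3 doesn't engage; output -25 dBFS.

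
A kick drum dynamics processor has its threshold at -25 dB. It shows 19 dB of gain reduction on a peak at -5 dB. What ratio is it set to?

20:1

Input overshoot = -5 − (-25) = 20 dB.
Output overshoot = 20 − 19 = 1 dB.
Ratio = input overshoot / output overshoot = 20 / 1 = 20.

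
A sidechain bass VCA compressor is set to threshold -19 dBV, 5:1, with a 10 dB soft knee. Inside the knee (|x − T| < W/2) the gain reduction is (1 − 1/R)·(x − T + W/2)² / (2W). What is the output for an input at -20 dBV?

x − T + W/2 = -20 − (-19) + 5 = 4.
GR = (1 − 1/5) × 4² / 20 = 0.8 × 16 / 20 = 0.64 dB.
Output = -20 − 0.64 = -20.64 dBV.

-20.64 dBV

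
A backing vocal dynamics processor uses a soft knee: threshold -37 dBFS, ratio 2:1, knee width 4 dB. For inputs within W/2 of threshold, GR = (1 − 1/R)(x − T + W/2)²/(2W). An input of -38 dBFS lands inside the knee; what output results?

x − T + W/2 = -38 − (-37) + 2 = 1.
GR = (1 − 1/2) × 1² / 8 = 0.5 × 1 / 8 = 0.0625 dB.
Output = -38 − 0.0625 = -38.0625 dBFS.

-38.0625 dBFS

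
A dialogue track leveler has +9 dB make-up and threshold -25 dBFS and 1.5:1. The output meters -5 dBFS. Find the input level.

-8.5 dBFS

Remove make-up: -5 − 9 = -14 dBFS.
The compressed level sits -14 − (-25) = 11 dB over threshold.
Before 1.5:1 compression the overshoot was 11 × 1.5 = 16.5 dB, so input = -25 + 16.5 = -8.5 dBFS.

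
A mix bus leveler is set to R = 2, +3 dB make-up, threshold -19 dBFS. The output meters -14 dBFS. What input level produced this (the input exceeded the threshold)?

-15 dBFS

Before make-up, the level was -14 − 3 = -17 dBFS.
Post-compression overshoot = -17 − (-19) = 2 dB.
Undo the ratio: input overshoot = 2 × 2 = 4 dB, giving input = -15 dBFS.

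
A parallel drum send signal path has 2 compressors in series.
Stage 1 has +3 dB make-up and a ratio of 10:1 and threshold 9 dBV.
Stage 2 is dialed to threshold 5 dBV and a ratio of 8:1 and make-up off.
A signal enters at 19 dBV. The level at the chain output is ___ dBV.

6 dBV

Stage 1: 19 dBV is 10 dB over 9 dBV; at 10:1 that becomes 1 dB over, giving 10 dBV; +3 dB make-up → 13 dBV.
Stage 2: overshoot 8 dB → 8/8 = 1 dB → 6 dBV.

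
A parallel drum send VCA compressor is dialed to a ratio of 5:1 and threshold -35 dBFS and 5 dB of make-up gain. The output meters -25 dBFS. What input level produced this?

Stripping the +5 dB make-up gives -30 dBFS at the gain stage.
Post-compression overshoot = -30 − (-35) = 5 dB.
Before 5:1 compression the overshoot was 5 × 5 = 25 dB, so input = -35 + 25 = -10 dBFS.

-10 dBFS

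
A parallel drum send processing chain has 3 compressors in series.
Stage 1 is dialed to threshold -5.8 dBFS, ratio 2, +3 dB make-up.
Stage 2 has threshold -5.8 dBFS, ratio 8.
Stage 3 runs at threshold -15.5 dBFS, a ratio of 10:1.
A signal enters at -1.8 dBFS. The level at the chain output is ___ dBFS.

-14.4675 dBFS

Stage 1: 4 dB above -5.8 dBFS, reduced 2:1 to 2 dB above → -3.8 dBFS; +3 dB make-up → -0.8 dBFS.
Stage 2: 5 dB above -5.8 dBFS, reduced 8:1 to 0.625 dB above → -5.175 dBFS.
Stage 3: -5.175 dBFS is 10.325 dB over -15.5 dBFS; at 10:1 that becomes 1.0325 dB over, giving -14.4675 dBFS.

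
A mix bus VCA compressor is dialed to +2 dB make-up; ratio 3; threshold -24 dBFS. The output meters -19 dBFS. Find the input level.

Remove make-up: -19 − 2 = -21 dBFS.
That's 3 dB above the -24 dBFS threshold.
Input overshoot = R × output overshoot = 9 dB → input = -24 + 9 = -15 dBFS.

-15 dBFS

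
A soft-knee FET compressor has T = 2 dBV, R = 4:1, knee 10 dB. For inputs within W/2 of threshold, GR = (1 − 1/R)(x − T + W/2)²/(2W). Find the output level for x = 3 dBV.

1.65 dBV

x − T + W/2 = 3 − 2 + 5 = 6.
GR = (1 − 1/4) × 6² / 20 = 0.75 × 36 / 20 = 1.35 dB.
Output = 3 − 1.35 = 1.65 dBV.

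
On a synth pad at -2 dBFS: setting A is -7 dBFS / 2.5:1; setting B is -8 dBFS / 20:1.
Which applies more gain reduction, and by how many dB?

B, by 2.7 dB

A: 5 dB over, compressed to 2 dB over, so 3 dB of GR.
B: 6 dB over, compressed to 0.3 dB over, so 5.7 dB of GR.
B reduces 2.7 dB more.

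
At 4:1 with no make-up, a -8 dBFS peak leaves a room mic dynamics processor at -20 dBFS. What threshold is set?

Let T be the threshold. Output overshoot = (input overshoot)/R, so -20 − T = (-8 − T)/4.
4·(-20 − T) = -8 − T → 3·T = -80 − (-8) = -72.
T = -72/3 = -24 dBFS.

-24 dBFS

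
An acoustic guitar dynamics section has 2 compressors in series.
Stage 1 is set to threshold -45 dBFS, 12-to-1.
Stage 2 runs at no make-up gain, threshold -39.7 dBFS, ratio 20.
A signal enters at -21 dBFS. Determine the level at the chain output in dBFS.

Stage 1: overshoot 24 dB → 24/12 = 2 dB → -43 dBFS.
Stage 2: below threshold (-43 ≤ -39.7); passes unchanged; output -43 dBFS.

-43 dBFS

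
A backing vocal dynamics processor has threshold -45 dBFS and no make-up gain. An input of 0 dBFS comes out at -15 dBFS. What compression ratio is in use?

1.5:1

Input overshoot = 0 − (-45) = 45 dB; output overshoot = -15 − (-45) = 30 dB.
Ratio = 45 / 30 = 1.5.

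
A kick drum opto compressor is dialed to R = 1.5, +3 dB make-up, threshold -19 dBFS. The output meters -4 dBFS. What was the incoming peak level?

Before make-up, the level was -4 − 3 = -7 dBFS.
Post-compression overshoot = -7 − (-19) = 12 dB.
Before 1.5:1 compression the overshoot was 12 × 1.5 = 18 dB, so input = -19 + 18 = -1 dBFS.

-1 dBFS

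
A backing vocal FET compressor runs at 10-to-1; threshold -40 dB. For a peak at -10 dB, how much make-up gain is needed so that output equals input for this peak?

The peak compresses to -40 + 30/10 = -37 dB.
To reach -10 dB requires -10 − (-37) = 27 dB of make-up.

27 dB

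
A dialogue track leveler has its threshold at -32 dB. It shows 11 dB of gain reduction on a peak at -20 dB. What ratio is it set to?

Input overshoot = -20 − (-32) = 12 dB.
Output overshoot = 12 − 11 = 1 dB.
Ratio = input overshoot / output overshoot = 12 / 1 = 12.

12:1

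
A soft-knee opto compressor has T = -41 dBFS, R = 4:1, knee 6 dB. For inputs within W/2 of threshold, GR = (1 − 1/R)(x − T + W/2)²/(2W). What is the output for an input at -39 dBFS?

x − T + W/2 = -39 − (-41) + 3 = 5.
GR = (1 − 1/4) × 5² / 12 = 0.75 × 25 / 12 = 1.5625 dB.
Output = -39 − 1.5625 = -40.5625 dBFS.

-40.5625 dBFS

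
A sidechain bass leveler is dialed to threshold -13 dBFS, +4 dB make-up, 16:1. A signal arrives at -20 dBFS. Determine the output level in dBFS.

-16 dBFS

-20 dBFS is 7 dB below the -13 dBFS threshold, so no gain reduction is applied.
Make-up gain adds 4 dB: -20 + 4 = -16 dBFS.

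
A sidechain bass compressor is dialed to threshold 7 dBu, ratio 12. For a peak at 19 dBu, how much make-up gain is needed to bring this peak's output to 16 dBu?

The peak compresses to 7 + 12/12 = 8 dBu.
To reach 16 dBu requires 16 − 8 = 8 dB of make-up.

8 dB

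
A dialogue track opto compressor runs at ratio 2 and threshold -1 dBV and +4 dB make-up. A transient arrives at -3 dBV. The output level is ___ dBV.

-3 dBV is 2 dB below the -1 dBV threshold, so no gain reduction is applied.
Make-up gain adds 4 dB: -3 + 4 = 1 dBV.

1 dBV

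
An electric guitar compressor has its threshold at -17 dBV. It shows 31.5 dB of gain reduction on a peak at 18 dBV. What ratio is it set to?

10:1

Input overshoot = 18 − (-17) = 35 dB.
Output overshoot = 35 − 31.5 = 3.5 dB.
Ratio = input overshoot / output overshoot = 35 / 3.5 = 10.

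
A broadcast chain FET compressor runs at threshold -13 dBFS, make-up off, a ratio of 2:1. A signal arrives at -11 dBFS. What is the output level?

-12 dBFS

Overshoot: -11 − (-13) = 2 dB.
2:1 compression reduces that to 2/2 = 1 dB over.
So the level is -13 + 1 = -12 dBFS.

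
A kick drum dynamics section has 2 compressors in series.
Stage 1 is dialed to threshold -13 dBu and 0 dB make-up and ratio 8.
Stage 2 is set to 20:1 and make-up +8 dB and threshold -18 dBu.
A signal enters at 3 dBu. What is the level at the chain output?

-9.65 dBu

Stage 1: 16 dB above -13 dBu, reduced 8:1 to 2 dB above → -11 dBu.
Stage 2: 7 dB above -18 dBu, reduced 20:1 to 0.35 dB above → -17.65 dBu; +8 dB make-up → -9.65 dBu.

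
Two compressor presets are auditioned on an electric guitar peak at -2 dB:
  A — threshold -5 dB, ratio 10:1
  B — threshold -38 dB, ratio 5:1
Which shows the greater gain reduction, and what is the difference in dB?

A: GR = 3 − 3/10 = 2.7 dB.
B: GR = 36 − 36/5 = 28.8 dB.
Difference: 26.1 dB in favour of B.

B, by 26.1 dB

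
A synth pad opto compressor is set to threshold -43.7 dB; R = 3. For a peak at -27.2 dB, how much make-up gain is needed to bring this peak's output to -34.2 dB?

4 dB

Overshoot 16.5 dB → 16.5/3 = 5.5 dB after compression, so the compressed level is -43.7 + 5.5 = -38.2 dB.
Make-up = target − compressed = -34.2 − (-38.2) = 4 dB.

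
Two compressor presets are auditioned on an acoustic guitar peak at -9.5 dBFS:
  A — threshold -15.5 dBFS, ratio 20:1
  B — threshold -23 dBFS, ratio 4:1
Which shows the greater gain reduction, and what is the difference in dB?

A: 6 dB over, compressed to 0.3 dB over, so 5.7 dB of GR.
B: 13.5 dB over, compressed to 3.375 dB over, so 10.125 dB of GR.
B reduces 4.425 dB more.

B, by 4.425 dB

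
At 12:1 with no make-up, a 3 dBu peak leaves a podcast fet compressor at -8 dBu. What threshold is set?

Gain reduction = 3 − (-8) = 11 dB; output overshoot = GR / (R − 1) = 11 / 11 = 1 dB.
Threshold = output − output overshoot = -8 − 1 = -9 dBu.

-9 dBu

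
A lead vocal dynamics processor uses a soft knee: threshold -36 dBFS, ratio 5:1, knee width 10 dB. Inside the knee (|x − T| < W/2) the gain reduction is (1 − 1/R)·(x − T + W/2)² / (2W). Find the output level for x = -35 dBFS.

-36.44 dBFS

x − T + W/2 = -35 − (-36) + 5 = 6.
GR = (1 − 1/5) × 6² / 20 = 0.8 × 36 / 20 = 1.44 dB.
Output = -35 − 1.44 = -36.44 dBFS.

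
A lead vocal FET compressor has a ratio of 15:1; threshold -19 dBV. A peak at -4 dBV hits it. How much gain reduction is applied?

14 dB

Overshoot = -4 − (-19) = 15 dB.
At 15:1, output sits 15/15 = 1 dB above threshold.
GR = overshoot in − overshoot out = 15 − 1 = 14 dB.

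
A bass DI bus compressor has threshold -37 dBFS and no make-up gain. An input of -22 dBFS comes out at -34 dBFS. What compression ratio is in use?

Input overshoot = -22 − (-37) = 15 dB; output overshoot = -34 − (-37) = 3 dB.
Ratio = 15 / 3 = 5.

5:1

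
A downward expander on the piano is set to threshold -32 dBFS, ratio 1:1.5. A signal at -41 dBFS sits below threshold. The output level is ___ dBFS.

Undershoot = (-32) − (-41) = 9 dB.
At 1:1.5, that expands to 13.5 dB under threshold.
Output = -32 − 13.5 = -45.5 dBFS.

-45.5 dBFS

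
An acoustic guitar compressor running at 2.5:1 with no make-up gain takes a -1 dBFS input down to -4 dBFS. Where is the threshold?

-6 dBFS

Let T be the threshold. Output overshoot = (input overshoot)/R, so -4 − T = (-1 − T)/2.5.
2.5·(-4 − T) = -1 − T → 1.5·T = -10 − (-1) = -9.
T = -9/1.5 = -6 dBFS.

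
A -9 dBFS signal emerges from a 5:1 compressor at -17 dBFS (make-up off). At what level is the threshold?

Let T be the threshold. Output overshoot = (input overshoot)/R, so -17 − T = (-9 − T)/5.
5·(-17 − T) = -9 − T → 4·T = -85 − (-9) = -76.
T = -76/4 = -19 dBFS.

-19 dBFS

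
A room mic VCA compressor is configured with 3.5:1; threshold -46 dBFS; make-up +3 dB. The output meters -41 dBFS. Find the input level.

-39 dBFS

Remove make-up: -41 − 3 = -44 dBFS.
Post-compression overshoot = -44 − (-46) = 2 dB.
Before 3.5:1 compression the overshoot was 2 × 3.5 = 7 dB, so input = -46 + 7 = -39 dBFS.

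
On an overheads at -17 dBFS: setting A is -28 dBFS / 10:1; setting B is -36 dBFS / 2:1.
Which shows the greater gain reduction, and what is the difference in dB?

A, by 0.4 dB

A: overshoot 11 dB → output overshoot 1.1 dB → GR 9.9 dB.
B: overshoot 19 dB → output overshoot 9.5 dB → GR 9.5 dB.
Difference: 0.4 dB in favour of A.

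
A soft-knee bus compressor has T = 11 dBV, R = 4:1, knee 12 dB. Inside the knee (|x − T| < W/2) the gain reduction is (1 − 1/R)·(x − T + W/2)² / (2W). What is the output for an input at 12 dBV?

10.46875 dBV

x − T + W/2 = 12 − 11 + 6 = 7.
GR = (1 − 1/4) × 7² / 24 = 0.75 × 49 / 24 = 1.53125 dB.
Output = 12 − 1.53125 = 10.46875 dBV.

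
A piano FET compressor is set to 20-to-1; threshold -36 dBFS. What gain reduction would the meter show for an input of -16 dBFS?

Overshoot = -16 − (-36) = 20 dB.
A 20:1 ratio leaves 1 dB of that excess.
Gain reduction = 20 − 1 = 19 dB.

19 dB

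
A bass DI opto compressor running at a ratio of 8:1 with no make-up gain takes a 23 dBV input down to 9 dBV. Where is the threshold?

Input is 16 dB above T (since output overshoot × R = input overshoot: (9 − T)·8 = 23 − T gives T = 7 dBV).
Check: 7 + (23 − 7)/8 = 7 + 2 = 9 dBV. ✓

7 dBV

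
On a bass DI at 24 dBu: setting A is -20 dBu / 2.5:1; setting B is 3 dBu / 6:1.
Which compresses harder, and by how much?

A: overshoot 44 dB → output overshoot 17.6 dB → GR 26.4 dB.
B: overshoot 21 dB → output overshoot 3.5 dB → GR 17.5 dB.
Difference: 8.9 dB in favour of A.

A, by 8.9 dB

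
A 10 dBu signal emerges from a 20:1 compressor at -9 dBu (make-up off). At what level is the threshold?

Let T be the threshold. Output overshoot = (input overshoot)/R, so -9 − T = (10 − T)/20.
20·(-9 − T) = 10 − T → 19·T = -180 − 10 = -190.
T = -190/19 = -10 dBu.

-10 dBu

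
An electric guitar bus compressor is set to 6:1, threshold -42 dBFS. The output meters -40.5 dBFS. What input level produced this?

The compressed level sits -40.5 − (-42) = 1.5 dB over threshold.
Before 6:1 compression the overshoot was 1.5 × 6 = 9 dB, so input = -42 + 9 = -33 dBFS.

-33 dBFS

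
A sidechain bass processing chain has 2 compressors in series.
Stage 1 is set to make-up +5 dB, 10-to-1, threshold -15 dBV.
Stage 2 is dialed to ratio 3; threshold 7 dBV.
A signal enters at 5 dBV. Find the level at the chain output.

-8 dBV

Stage 1: overshoot 20 dB → 20/10 = 2 dB → -13 dBV; +5 dB make-up → -8 dBV.
Stage 2: below threshold (-8 ≤ 7); passes unchanged; output -8 dBV.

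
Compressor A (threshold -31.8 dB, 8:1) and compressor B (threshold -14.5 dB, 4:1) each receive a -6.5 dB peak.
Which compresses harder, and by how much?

A: GR = 25.3 − 25.3/8 = 22.1375 dB.
B: GR = 8 − 8/4 = 6 dB.
Difference: 16.1375 dB in favour of A.

A, by 16.1375 dB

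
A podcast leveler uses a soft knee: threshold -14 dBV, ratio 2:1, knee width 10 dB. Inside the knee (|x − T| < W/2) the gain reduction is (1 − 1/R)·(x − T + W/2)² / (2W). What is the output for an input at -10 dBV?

-12.025 dBV

x − T + W/2 = -10 − (-14) + 5 = 9.
GR = (1 − 1/2) × 9² / 20 = 0.5 × 81 / 20 = 2.025 dB.
Output = -10 − 2.025 = -12.025 dBV.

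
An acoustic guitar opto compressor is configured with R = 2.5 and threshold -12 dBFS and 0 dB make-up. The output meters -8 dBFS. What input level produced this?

Post-compression overshoot = -8 − (-12) = 4 dB.
Input overshoot = R × output overshoot = 10 dB → input = -12 + 10 = -2 dBFS.

-2 dBFS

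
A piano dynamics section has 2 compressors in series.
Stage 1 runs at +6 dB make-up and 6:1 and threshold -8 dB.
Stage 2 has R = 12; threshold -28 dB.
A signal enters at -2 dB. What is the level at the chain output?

-25.75 dB

Stage 1: -2 dB is 6 dB over -8 dB; at 6:1 that becomes 1 dB over, giving -7 dB; +6 dB make-up → -1 dB.
Stage 2: overshoot 27 dB → 27/12 = 2.25 dB → -25.75 dB.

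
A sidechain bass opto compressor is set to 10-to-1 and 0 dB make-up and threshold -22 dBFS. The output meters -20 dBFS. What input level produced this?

The compressed level sits -20 − (-22) = 2 dB over threshold.
Undo the ratio: input overshoot = 2 × 10 = 20 dB, giving input = -2 dBFS.

-2 dBFS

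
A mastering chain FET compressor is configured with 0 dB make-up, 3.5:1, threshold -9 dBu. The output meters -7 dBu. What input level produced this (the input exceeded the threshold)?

The compressed level sits -7 − (-9) = 2 dB over threshold.
Before 3.5:1 compression the overshoot was 2 × 3.5 = 7 dB, so input = -9 + 7 = -2 dBu.

-2 dBu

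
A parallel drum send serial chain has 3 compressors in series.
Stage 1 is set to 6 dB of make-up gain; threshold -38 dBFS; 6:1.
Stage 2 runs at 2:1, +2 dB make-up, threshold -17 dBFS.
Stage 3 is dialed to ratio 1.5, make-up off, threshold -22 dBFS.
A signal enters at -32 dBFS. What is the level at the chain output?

-29 dBFS

Stage 1: 6 dB above -38 dBFS, reduced 6:1 to 1 dB above → -37 dBFS; +6 dB make-up → -31 dBFS.
Stage 2: -31 dBFS is at or below the -17 dBFS threshold — no compression; make-up brings it to -29 dBFS.
Stage 3: -29 dBFS ≤ -22 dBFS, so stage 3 doesn't engage; output -29 dBFS.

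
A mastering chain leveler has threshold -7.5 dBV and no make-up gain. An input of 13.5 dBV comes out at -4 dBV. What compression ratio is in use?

6:1

Input overshoot = 13.5 − (-7.5) = 21 dB; output overshoot = -4 − (-7.5) = 3.5 dB.
Ratio = 21 / 3.5 = 6.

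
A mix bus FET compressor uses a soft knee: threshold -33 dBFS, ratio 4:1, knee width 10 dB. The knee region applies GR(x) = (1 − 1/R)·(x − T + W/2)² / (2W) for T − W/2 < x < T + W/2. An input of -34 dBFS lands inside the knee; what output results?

x − T + W/2 = -34 − (-33) + 5 = 4.
GR = (1 − 1/4) × 4² / 20 = 0.75 × 16 / 20 = 0.6 dB.
Output = -34 − 0.6 = -34.6 dBFS.

-34.6 dBFS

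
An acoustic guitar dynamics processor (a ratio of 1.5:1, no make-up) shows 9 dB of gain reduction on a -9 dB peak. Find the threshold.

Input is 27 dB above T (since output overshoot × R = input overshoot: (-18 − T)·1.5 = -9 − T gives T = -36 dB).
Check: -36 + (-9 − (-36))/1.5 = -36 + 18 = -18 dB. ✓

-36 dB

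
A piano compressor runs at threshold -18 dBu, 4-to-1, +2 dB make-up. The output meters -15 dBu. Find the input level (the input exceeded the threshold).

-14 dBu

Remove make-up: -15 − 2 = -17 dBu.
Post-compression overshoot = -17 − (-18) = 1 dB.
Before 4:1 compression the overshoot was 1 × 4 = 4 dB, so input = -18 + 4 = -14 dBu.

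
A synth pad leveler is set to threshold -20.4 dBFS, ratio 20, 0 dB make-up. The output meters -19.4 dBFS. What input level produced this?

That's 1 dB above the -20.4 dBFS threshold.
Before 20:1 compression the overshoot was 1 × 20 = 20 dB, so input = -20.4 + 20 = -0.4 dBFS.

-0.4 dBFS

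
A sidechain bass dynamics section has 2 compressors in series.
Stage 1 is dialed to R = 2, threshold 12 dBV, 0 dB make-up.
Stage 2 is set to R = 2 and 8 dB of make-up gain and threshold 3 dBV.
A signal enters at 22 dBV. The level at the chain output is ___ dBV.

18 dBV

Stage 1: overshoot 10 dB → 10/2 = 5 dB → 17 dBV.
Stage 2: 14 dB above 3 dBV, reduced 2:1 to 7 dB above → 10 dBV; +8 dB make-up → 18 dBV.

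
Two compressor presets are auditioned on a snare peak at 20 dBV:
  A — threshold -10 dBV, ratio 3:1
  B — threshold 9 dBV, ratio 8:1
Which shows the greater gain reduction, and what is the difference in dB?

A, by 10.375 dB

A: 30 dB over, compressed to 10 dB over, so 20 dB of GR.
B: 11 dB over, compressed to 1.375 dB over, so 9.625 dB of GR.
A applies 10.375 dB more gain reduction.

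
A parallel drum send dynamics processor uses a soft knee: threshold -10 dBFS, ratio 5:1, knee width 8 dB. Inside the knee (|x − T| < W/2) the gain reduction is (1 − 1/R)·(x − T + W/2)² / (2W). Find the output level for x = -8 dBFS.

-9.8 dBFS

x − T + W/2 = -8 − (-10) + 4 = 6.
GR = (1 − 1/5) × 6² / 16 = 0.8 × 36 / 16 = 1.8 dB.
Output = -8 − 1.8 = -9.8 dBFS.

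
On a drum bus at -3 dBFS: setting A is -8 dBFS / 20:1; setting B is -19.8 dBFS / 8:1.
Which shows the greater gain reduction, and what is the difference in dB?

A: overshoot 5 dB → output overshoot 0.25 dB → GR 4.75 dB.
B: overshoot 16.8 dB → output overshoot 2.1 dB → GR 14.7 dB.
B applies 9.95 dB more gain reduction.

B, by 9.95 dB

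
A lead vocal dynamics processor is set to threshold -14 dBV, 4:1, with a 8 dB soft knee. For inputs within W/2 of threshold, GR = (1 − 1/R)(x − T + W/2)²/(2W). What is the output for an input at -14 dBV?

x − T + W/2 = -14 − (-14) + 4 = 4.
GR = (1 − 1/4) × 4² / 16 = 0.75 × 16 / 16 = 0.75 dB.
Output = -14 − 0.75 = -14.75 dBV.

-14.75 dBV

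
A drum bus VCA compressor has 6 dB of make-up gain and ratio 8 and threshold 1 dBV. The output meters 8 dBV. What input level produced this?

9 dBV

Stripping the +6 dB make-up gives 2 dBV at the gain stage.
That's 1 dB above the 1 dBV threshold.
Input overshoot = R × output overshoot = 8 dB → input = 1 + 8 = 9 dBV.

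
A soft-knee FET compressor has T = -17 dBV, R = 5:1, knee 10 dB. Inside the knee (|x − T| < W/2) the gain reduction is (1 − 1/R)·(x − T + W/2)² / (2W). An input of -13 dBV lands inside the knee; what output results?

-16.24 dBV

x − T + W/2 = -13 − (-17) + 5 = 9.
GR = (1 − 1/5) × 9² / 20 = 0.8 × 81 / 20 = 3.24 dB.
Output = -13 − 3.24 = -16.24 dBV.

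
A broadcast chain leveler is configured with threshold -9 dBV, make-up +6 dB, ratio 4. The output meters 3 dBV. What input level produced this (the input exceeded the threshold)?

Remove make-up: 3 − 6 = -3 dBV.
The compressed level sits -3 − (-9) = 6 dB over threshold.
Input overshoot = R × output overshoot = 24 dB → input = -9 + 24 = 15 dBV.

15 dBV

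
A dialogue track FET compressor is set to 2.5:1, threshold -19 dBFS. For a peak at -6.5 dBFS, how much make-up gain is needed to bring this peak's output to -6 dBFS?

8 dB

Without make-up, output = threshold + overshoot/2.5 = -19 + 5 = -14 dBFS.
Gap to target: 8 dB.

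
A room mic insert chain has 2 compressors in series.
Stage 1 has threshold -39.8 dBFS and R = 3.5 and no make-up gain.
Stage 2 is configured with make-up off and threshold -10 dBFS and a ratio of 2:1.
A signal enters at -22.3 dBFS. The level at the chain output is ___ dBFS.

Stage 1: overshoot 17.5 dB → 17.5/3.5 = 5 dB → -34.8 dBFS.
Stage 2: -34.8 dBFS is at or below the -10 dBFS threshold — no compression; output -34.8 dBFS.

-34.8 dBFS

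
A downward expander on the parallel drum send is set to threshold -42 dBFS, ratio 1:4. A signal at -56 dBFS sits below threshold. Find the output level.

The input is 14 dB below the -42 dBFS threshold.
A 1:4 expander multiplies undershoot by 4: 14 × 4 = 56 dB below threshold.
Output = -42 − 56 = -98 dBFS.

-98 dBFS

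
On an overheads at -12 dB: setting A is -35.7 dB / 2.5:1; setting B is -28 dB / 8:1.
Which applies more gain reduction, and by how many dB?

A: overshoot 23.7 dB → output overshoot 9.48 dB → GR 14.22 dB.
B: overshoot 16 dB → output overshoot 2 dB → GR 14 dB.
Difference: 0.22 dB in favour of A.

A, by 0.22 dB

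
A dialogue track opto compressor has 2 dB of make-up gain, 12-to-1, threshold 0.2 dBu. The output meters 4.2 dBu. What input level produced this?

Stripping the +2 dB make-up gives 2.2 dBu at the gain stage.
The compressed level sits 2.2 − 0.2 = 2 dB over threshold.
Undo the ratio: input overshoot = 2 × 12 = 24 dB, giving input = 24.2 dBu.

24.2 dBu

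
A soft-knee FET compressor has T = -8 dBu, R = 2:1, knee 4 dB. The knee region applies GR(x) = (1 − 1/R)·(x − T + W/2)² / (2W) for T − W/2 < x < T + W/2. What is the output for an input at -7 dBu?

-7.5625 dBu

x − T + W/2 = -7 − (-8) + 2 = 3.
GR = (1 − 1/2) × 3² / 8 = 0.5 × 9 / 8 = 0.5625 dB.
Output = -7 − 0.5625 = -7.5625 dBu.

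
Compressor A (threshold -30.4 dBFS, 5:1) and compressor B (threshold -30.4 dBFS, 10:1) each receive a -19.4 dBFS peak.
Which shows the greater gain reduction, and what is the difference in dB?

B, by 1.1 dB

A: 11 dB over, compressed to 2.2 dB over, so 8.8 dB of GR.
B: 11 dB over, compressed to 1.1 dB over, so 9.9 dB of GR.
B reduces 1.1 dB more.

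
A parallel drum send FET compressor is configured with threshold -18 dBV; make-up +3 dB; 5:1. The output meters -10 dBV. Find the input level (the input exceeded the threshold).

Before make-up, the level was -10 − 3 = -13 dBV.
That's 5 dB above the -18 dBV threshold.
Undo the ratio: input overshoot = 5 × 5 = 25 dB, giving input = 7 dBV.

7 dBV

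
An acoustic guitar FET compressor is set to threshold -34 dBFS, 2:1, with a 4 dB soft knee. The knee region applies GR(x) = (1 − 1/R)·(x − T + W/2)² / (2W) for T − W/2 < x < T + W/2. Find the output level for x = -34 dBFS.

x − T + W/2 = -34 − (-34) + 2 = 2.
GR = (1 − 1/2) × 2² / 8 = 0.5 × 4 / 8 = 0.25 dB.
Output = -34 − 0.25 = -34.25 dBFS.

-34.25 dBFS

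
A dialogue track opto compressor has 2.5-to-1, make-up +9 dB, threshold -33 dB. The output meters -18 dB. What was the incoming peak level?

Stripping the +9 dB make-up gives -27 dB at the gain stage.
That's 6 dB above the -33 dB threshold.
Before 2.5:1 compression the overshoot was 6 × 2.5 = 15 dB, so input = -33 + 15 = -18 dB.

-18 dB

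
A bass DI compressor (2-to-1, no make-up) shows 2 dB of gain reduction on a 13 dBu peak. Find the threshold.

9 dBu

Input is 4 dB above T (since output overshoot × R = input overshoot: (11 − T)·2 = 13 − T gives T = 9 dBu).
Check: 9 + (13 − 9)/2 = 9 + 2 = 11 dBu. ✓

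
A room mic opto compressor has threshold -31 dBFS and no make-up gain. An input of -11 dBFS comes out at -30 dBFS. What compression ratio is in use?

Input overshoot = -11 − (-31) = 20 dB; output overshoot = -30 − (-31) = 1 dB.
Ratio = 20 / 1 = 20.

20:1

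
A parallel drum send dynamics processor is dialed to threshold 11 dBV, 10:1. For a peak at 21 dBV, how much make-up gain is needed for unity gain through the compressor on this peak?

9 dB

Without make-up, output = threshold + overshoot/10 = 11 + 1 = 12 dBV.
Gap to target: 9 dB.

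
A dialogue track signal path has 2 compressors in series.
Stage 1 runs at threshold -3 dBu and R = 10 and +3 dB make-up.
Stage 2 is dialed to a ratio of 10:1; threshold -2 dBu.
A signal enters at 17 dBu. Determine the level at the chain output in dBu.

Stage 1: overshoot 20 dB → 20/10 = 2 dB → -1 dBu; +3 dB make-up → 2 dBu.
Stage 2: 2 dBu is 4 dB over -2 dBu; at 10:1 that becomes 0.4 dB over, giving -1.6 dBu.

-1.6 dBu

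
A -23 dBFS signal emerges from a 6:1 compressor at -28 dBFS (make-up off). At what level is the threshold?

Input is 6 dB above T (since output overshoot × R = input overshoot: (-28 − T)·6 = -23 − T gives T = -29 dBFS).
Check: -29 + (-23 − (-29))/6 = -29 + 1 = -28 dBFS. ✓

-29 dBFS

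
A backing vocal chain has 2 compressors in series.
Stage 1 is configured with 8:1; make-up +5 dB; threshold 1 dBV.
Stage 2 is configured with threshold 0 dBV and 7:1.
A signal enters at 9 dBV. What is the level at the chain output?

1 dBV

Stage 1: 9 dBV is 8 dB over 1 dBV; at 8:1 that becomes 1 dB over, giving 2 dBV; +5 dB make-up → 7 dBV.
Stage 2: 7 dB above 0 dBV, reduced 7:1 to 1 dB above → 1 dBV.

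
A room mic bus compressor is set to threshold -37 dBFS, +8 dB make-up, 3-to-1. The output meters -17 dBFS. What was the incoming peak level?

-1 dBFS

Stripping the +8 dB make-up gives -25 dBFS at the gain stage.
Post-compression overshoot = -25 − (-37) = 12 dB.
Input overshoot = R × output overshoot = 36 dB → input = -37 + 36 = -1 dBFS.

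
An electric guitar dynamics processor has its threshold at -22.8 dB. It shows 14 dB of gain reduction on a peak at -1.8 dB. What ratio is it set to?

Input overshoot = -1.8 − (-22.8) = 21 dB.
Output overshoot = 21 − 14 = 7 dB.
Ratio = input overshoot / output overshoot = 21 / 7 = 3.

3:1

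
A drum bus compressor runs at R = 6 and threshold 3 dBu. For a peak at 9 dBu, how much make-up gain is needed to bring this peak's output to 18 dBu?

14 dB

Without make-up, output = threshold + overshoot/6 = 3 + 1 = 4 dBu.
Gap to target: 14 dB.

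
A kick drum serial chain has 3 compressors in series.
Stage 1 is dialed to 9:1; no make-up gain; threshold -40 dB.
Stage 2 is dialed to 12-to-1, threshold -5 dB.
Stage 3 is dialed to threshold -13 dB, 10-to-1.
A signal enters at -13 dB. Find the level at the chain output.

-37 dB

Stage 1: -13 dB is 27 dB over -40 dB; at 9:1 that becomes 3 dB over, giving -37 dB.
Stage 2: -37 dB is at or below the -5 dB threshold — no compression; output -37 dB.
Stage 3: -37 dB ≤ -13 dB, so stage 3 doesn't engage; output -37 dB.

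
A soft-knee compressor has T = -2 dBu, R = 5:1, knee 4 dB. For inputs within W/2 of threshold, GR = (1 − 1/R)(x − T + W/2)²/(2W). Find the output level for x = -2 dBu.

x − T + W/2 = -2 − (-2) + 2 = 2.
GR = (1 − 1/5) × 2² / 8 = 0.8 × 4 / 8 = 0.4 dB.
Output = -2 − 0.4 = -2.4 dBu.

-2.4 dBu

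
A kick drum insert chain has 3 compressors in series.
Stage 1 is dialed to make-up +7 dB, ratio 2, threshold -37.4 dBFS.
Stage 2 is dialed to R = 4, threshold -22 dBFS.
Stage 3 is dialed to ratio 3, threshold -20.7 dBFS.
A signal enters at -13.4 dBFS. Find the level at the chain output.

Stage 1: -13.4 dBFS is 24 dB over -37.4 dBFS; at 2:1 that becomes 12 dB over, giving -25.4 dBFS; +7 dB make-up → -18.4 dBFS.
Stage 2: 3.6 dB above -22 dBFS, reduced 4:1 to 0.9 dB above → -21.1 dBFS.
Stage 3: -21.1 dBFS is at or below the -20.7 dBFS threshold — no compression; output -21.1 dBFS.

-21.1 dBFS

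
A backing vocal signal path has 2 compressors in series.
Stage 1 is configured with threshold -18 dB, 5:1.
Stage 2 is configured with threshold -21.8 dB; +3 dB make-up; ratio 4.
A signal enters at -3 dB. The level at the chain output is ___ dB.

-17.1 dB

Stage 1: -3 dB is 15 dB over -18 dB; at 5:1 that becomes 3 dB over, giving -15 dB.
Stage 2: 6.8 dB above -21.8 dB, reduced 4:1 to 1.7 dB above → -20.1 dB; +3 dB make-up → -17.1 dB.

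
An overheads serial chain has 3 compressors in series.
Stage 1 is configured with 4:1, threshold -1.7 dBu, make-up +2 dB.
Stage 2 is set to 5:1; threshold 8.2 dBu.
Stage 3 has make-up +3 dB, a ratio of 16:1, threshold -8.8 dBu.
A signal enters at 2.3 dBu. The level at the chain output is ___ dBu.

Stage 1: overshoot 4 dB → 4/4 = 1 dB → -0.7 dBu; +2 dB make-up → 1.3 dBu.
Stage 2: 1.3 dBu is at or below the 8.2 dBu threshold — no compression; output 1.3 dBu.
Stage 3: 1.3 dBu is 10.1 dB over -8.8 dBu; at 16:1 that becomes 0.63125 dB over, giving -8.16875 dBu; +3 dB make-up → -5.16875 dBu.

-5.16875 dBu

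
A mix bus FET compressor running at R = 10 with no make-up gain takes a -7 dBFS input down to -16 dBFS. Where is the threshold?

Input is 10 dB above T (since output overshoot × R = input overshoot: (-16 − T)·10 = -7 − T gives T = -17 dBFS).
Check: -17 + (-7 − (-17))/10 = -17 + 1 = -16 dBFS. ✓

-17 dBFS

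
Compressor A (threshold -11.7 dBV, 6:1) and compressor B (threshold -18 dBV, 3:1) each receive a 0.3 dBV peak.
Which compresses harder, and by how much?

A: 12 dB over, compressed to 2 dB over, so 10 dB of GR.
B: 18.3 dB over, compressed to 6.1 dB over, so 12.2 dB of GR.
Difference: 2.2 dB in favour of B.

B, by 2.2 dB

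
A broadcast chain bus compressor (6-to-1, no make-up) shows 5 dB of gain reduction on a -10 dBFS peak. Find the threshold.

Let T be the threshold. Output overshoot = (input overshoot)/R, so -15 − T = (-10 − T)/6.
6·(-15 − T) = -10 − T → 5·T = -90 − (-10) = -80.
T = -80/5 = -16 dBFS.

-16 dBFS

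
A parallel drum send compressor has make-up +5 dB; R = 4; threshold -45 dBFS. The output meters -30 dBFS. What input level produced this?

-5 dBFS

Before make-up, the level was -30 − 5 = -35 dBFS.
Post-compression overshoot = -35 − (-45) = 10 dB.
Undo the ratio: input overshoot = 10 × 4 = 40 dB, giving input = -5 dBFS.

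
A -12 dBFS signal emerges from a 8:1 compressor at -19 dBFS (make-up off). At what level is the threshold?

-20 dBFS

Let T be the threshold. Output overshoot = (input overshoot)/R, so -19 − T = (-12 − T)/8.
8·(-19 − T) = -12 − T → 7·T = -152 − (-12) = -140.
T = -140/7 = -20 dBFS.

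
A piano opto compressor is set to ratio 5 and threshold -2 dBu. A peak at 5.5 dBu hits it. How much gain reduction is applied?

6 dB

5.5 dBu exceeds the threshold by 7.5 dB.
A 5:1 ratio leaves 1.5 dB of that excess.
So the signal is attenuated by 7.5 − 1.5 = 6 dB.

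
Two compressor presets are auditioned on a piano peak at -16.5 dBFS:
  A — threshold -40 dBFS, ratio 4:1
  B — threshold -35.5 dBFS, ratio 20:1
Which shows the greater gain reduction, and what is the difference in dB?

B, by 0.425 dB

A: overshoot 23.5 dB → output overshoot 5.875 dB → GR 17.625 dB.
B: overshoot 19 dB → output overshoot 0.95 dB → GR 18.05 dB.
B applies 0.425 dB more gain reduction.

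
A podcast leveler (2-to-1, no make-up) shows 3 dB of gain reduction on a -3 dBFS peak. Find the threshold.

-9 dBFS

Input is 6 dB above T (since output overshoot × R = input overshoot: (-6 − T)·2 = -3 − T gives T = -9 dBFS).
Check: -9 + (-3 − (-9))/2 = -9 + 3 = -6 dBFS. ✓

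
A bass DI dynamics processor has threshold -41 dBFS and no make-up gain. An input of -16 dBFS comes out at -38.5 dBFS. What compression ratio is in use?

10:1

Input overshoot = -16 − (-41) = 25 dB; output overshoot = -38.5 − (-41) = 2.5 dB.
Ratio = 25 / 2.5 = 10.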